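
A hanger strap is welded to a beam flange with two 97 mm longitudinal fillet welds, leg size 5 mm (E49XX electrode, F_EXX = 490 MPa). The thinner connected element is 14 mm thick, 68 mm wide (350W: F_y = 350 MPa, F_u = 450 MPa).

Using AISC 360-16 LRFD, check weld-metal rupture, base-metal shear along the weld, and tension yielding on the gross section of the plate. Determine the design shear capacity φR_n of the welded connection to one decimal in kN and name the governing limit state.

151.2 kN (weld metal governs)

Weld metal: throat = 0.707×5 = 3.535 mm, L = 2×97 = 194 mm. φR_n = 0.75 × 0.6 × 490 × 3.535 × 194 = 151.2 kN.
Base metal shear (14 mm plate): yield φR_n = 1.0×0.6×350×14×194 = 570.4 kN; rupture φR_n = 0.75×0.6×450×14×194 = 550.0 kN; take 550.0 kN (rupture).
Tension yield (gross): A_g = 68×14 = 952 mm². φR_n = 0.90 × 350 × 952 = 299.9 kN.
Governing: min(151.2, 550.0, 299.9) = 151.2 kN → weld metal.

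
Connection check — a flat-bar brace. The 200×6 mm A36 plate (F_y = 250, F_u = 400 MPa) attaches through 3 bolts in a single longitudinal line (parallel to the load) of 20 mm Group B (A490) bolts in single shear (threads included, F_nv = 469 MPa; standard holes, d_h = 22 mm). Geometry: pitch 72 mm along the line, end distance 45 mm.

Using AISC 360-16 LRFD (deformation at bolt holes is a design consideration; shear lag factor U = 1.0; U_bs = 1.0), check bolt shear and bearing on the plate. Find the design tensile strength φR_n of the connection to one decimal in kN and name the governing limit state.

246.2 kN (bearing governs)

Bolt shear: A_b = π(20)²/4 = 314.16 mm². φR_n = 0.75 × 469 × 314.16 × 3 × 1 = 331.5 kN.
Bearing (6 mm plate, F_u = 400 MPa): end bolts L_c = 45 − 22/2 = 34, R_n = min(1.2×34×6×400, 2.4×20×6×400) = 97.92 kN/bolt; interior L_c = 72 − 22 = 50, R_n = 115.2 kN/bolt. φR_n = 0.75 × (1×97.92 + 2×115.2) = 246.2 kN.
Governing: min(331.5, 246.2) = 246.2 kN → bearing.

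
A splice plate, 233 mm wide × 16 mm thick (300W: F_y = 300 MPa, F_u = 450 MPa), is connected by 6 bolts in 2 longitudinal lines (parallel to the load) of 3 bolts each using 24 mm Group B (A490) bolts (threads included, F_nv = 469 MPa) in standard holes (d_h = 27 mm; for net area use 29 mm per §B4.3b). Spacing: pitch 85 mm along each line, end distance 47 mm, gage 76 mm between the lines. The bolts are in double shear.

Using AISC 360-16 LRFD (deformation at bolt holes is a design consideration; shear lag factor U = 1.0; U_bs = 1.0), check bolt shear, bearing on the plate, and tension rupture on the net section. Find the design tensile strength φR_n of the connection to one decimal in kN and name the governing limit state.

945.0 kN (net-section rupture governs)

Bolt shear: A_b = π(24)²/4 = 452.39 mm². φR_n = 0.75 × 469 × 452.39 × 6 × 2 = 1909.5 kN.
Bearing (16 mm plate, F_u = 450 MPa): end bolts L_c = 47 − 27/2 = 33.5, R_n = min(1.2×33.5×16×450, 2.4×24×16×450) = 289.44 kN/bolt; interior L_c = 85 − 27 = 58, R_n = 414.72 kN/bolt. φR_n = 0.75 × (2×289.44 + 4×414.72) = 1678.3 kN.
Tension rupture (net): A_n = (233 − 2×29)×16 = 2800 mm² (U = 1.0, A_e = A_n). φR_n = 0.75 × 450 × 2800 = 945.0 kN.
Governing: min(1909.5, 1678.3, 945.0) = 945.0 kN → net-section rupture.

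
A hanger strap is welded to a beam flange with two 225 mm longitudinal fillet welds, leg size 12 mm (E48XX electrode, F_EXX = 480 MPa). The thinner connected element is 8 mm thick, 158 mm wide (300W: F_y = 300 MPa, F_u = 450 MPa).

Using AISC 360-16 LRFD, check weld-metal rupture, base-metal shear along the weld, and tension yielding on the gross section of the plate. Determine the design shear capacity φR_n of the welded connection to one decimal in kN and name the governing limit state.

Weld metal: throat = 0.707×12 = 8.484 mm, L = 2×225 = 450 mm. φR_n = 0.75 × 0.6 × 480 × 8.484 × 450 = 824.6 kN.
Base metal shear (8 mm plate): yield φR_n = 1.0×0.6×300×8×450 = 648.0 kN; rupture φR_n = 0.75×0.6×450×8×450 = 729.0 kN; take 648.0 kN (yield).
Tension yield (gross): A_g = 158×8 = 1264 mm². φR_n = 0.90 × 300 × 1264 = 341.3 kN.
Governing: min(824.6, 648.0, 341.3) = 341.3 kN → gross-section yield.

341.3 kN (gross-section yield governs)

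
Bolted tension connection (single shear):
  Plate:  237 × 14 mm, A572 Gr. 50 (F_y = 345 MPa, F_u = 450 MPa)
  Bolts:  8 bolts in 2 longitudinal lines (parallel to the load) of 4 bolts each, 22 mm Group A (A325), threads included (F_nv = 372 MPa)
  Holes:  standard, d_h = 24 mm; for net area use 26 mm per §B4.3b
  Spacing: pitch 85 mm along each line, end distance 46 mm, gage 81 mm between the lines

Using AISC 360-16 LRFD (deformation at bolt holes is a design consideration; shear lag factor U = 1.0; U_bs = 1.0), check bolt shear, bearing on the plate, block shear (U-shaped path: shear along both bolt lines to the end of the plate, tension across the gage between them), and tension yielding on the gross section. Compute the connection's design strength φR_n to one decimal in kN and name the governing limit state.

Bolt shear: A_b = π(22)²/4 = 380.13 mm². φR_n = 0.75 × 372 × 380.13 × 8 × 1 = 848.5 kN.
Bearing (14 mm plate, F_u = 450 MPa): end bolts L_c = 46 − 24/2 = 34, R_n = min(1.2×34×14×450, 2.4×22×14×450) = 257.04 kN/bolt; interior L_c = 85 − 24 = 61, R_n = 332.64 kN/bolt. φR_n = 0.75 × (2×257.04 + 6×332.64) = 1882.4 kN.
Block shear: shear path 2×[46+3×85] = 2×301 mm, A_gv = 8428, A_nv = 2×(301 − 3.5×26)×14 = 5880 mm²; tension across gage: (81 − 1×26)×14 = 770 mm². R_n = min(0.6×450×5880, 0.6×345×8428) + 1.0×450×770 = min(1587.6, 1744.6) + 346.5 = 1934.1 kN. φR_n = 0.75 × 1934.1 = 1450.6 kN.
Tension yield (gross): A_g = 237×14 = 3318 mm². φR_n = 0.90 × 345 × 3318 = 1030.2 kN.
Governing: min(848.5, 1882.4, 1450.6, 1030.2) = 848.5 kN → bolt shear.

848.5 kN (bolt shear governs)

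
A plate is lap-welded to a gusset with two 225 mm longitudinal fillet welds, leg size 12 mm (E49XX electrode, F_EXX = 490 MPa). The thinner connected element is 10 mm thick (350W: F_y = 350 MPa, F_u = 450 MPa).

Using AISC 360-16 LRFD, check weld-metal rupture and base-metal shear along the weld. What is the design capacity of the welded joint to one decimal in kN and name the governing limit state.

Weld metal: throat = 0.707×12 = 8.484 mm, L = 2×225 = 450 mm. φR_n = 0.75 × 0.6 × 490 × 8.484 × 450 = 841.8 kN.
Base metal shear (10 mm plate): yield φR_n = 1.0×0.6×350×10×450 = 945.0 kN; rupture φR_n = 0.75×0.6×450×10×450 = 911.3 kN; take 911.3 kN (rupture).
Governing: min(841.8, 911.3) = 841.8 kN → weld metal.

841.8 kN (weld metal governs)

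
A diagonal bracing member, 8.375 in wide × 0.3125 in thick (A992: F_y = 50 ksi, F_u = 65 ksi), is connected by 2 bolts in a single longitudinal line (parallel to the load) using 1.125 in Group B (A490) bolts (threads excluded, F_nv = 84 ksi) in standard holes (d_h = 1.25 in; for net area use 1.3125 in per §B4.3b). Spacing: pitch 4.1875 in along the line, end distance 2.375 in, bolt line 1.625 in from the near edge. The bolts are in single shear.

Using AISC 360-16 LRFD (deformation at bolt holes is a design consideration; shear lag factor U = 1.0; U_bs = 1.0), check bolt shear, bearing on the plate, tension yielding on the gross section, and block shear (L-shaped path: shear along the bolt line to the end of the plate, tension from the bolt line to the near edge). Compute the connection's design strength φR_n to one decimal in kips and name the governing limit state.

Bolt shear: A_b = π(1.125)²/4 = 0.99402 in². φR_n = 0.75 × 84 × 0.99402 × 2 × 1 = 125.2 kips.
Bearing (0.3125 in plate, F_u = 65 ksi): end bolts L_c = 2.375 − 1.25/2 = 1.75, R_n = min(1.2×1.75×0.3125×65, 2.4×1.125×0.3125×65) = 42.656 kips/bolt; interior L_c = 4.1875 − 1.25 = 2.9375, R_n = 54.844 kips/bolt. φR_n = 0.75 × (1×42.656 + 1×54.844) = 73.1 kips.
Tension yield (gross): A_g = 8.375×0.3125 = 2.6172 in². φR_n = 0.90 × 50 × 2.6172 = 117.8 kips.
Block shear: shear path 1×[2.375+1×4.1875] = 1×6.5625 in, A_gv = 2.0508, A_nv = 1×(6.5625 − 1.5×1.3125)×0.3125 = 1.4355 in²; tension to near edge: (1.625 − 0.5×1.3125)×0.3125 = 0.30273 in². R_n = min(0.6×65×1.4355, 0.6×50×2.0508) + 1.0×65×0.30273 = min(55.985, 61.524) + 19.677 = 75.662 kips. φR_n = 0.75 × 75.662 = 56.7 kips.
Governing: min(125.2, 73.1, 117.8, 56.7) = 56.7 kips → block shear.

56.7 kips (block shear governs)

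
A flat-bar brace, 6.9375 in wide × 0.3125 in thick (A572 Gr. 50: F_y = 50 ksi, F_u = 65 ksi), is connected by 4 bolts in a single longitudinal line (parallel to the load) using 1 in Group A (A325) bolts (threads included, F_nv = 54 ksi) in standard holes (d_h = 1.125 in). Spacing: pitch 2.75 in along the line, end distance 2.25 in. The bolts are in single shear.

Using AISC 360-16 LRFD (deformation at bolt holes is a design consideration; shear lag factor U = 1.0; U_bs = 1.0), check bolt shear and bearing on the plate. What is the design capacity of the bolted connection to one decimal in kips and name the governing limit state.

Bolt shear: A_b = π(1)²/4 = 0.7854 in². φR_n = 0.75 × 54 × 0.7854 × 4 × 1 = 127.2 kips.
Bearing (0.3125 in plate, F_u = 65 ksi): end bolts L_c = 2.25 − 1.125/2 = 1.6875, R_n = min(1.2×1.6875×0.3125×65, 2.4×1×0.3125×65) = 41.133 kips/bolt; interior L_c = 2.75 − 1.125 = 1.625, R_n = 39.609 kips/bolt. φR_n = 0.75 × (1×41.133 + 3×39.609) = 120.0 kips.
Governing: min(127.2, 120.0) = 120.0 kips → bearing.

120.0 kips (bearing governs)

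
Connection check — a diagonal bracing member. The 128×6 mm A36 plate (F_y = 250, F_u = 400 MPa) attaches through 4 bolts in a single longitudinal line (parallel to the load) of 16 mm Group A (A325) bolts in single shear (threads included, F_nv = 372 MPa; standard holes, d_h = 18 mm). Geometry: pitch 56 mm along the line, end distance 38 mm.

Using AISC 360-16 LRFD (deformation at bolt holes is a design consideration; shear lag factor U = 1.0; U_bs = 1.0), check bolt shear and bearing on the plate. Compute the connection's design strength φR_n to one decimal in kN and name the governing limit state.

Bolt shear: A_b = π(16)²/4 = 201.06 mm². φR_n = 0.75 × 372 × 201.06 × 4 × 1 = 224.4 kN.
Bearing (6 mm plate, F_u = 400 MPa): end bolts L_c = 38 − 18/2 = 29, R_n = min(1.2×29×6×400, 2.4×16×6×400) = 83.52 kN/bolt; interior L_c = 56 − 18 = 38, R_n = 92.16 kN/bolt. φR_n = 0.75 × (1×83.52 + 3×92.16) = 270.0 kN.
Governing: min(224.4, 270.0) = 224.4 kN → bolt shear.

224.4 kN (bolt shear governs)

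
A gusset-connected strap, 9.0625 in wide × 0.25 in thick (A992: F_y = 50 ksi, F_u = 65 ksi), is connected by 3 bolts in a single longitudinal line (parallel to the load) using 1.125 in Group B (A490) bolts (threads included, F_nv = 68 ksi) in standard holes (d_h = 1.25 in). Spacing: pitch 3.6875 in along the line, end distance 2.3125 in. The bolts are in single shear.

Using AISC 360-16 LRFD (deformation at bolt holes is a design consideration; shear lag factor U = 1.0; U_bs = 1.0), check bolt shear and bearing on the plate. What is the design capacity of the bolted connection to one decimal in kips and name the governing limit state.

90.5 kips (bearing governs)

Bolt shear: A_b = π(1.125)²/4 = 0.99402 in². φR_n = 0.75 × 68 × 0.99402 × 3 × 1 = 152.1 kips.
Bearing (0.25 in plate, F_u = 65 ksi): end bolts L_c = 2.3125 − 1.25/2 = 1.6875, R_n = min(1.2×1.6875×0.25×65, 2.4×1.125×0.25×65) = 32.906 kips/bolt; interior L_c = 3.6875 − 1.25 = 2.4375, R_n = 43.875 kips/bolt. φR_n = 0.75 × (1×32.906 + 2×43.875) = 90.5 kips.
Governing: min(152.1, 90.5) = 90.5 kips → bearing.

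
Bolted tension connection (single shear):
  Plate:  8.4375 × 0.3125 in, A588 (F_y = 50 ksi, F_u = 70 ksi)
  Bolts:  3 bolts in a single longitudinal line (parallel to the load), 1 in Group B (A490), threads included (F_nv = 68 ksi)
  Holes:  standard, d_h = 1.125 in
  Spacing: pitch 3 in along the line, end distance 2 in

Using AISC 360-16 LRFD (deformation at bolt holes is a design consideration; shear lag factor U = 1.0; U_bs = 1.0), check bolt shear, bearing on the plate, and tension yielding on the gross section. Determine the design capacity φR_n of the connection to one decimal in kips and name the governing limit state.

102.1 kips (bearing governs)

Bolt shear: A_b = π(1)²/4 = 0.7854 in². φR_n = 0.75 × 68 × 0.7854 × 3 × 1 = 120.2 kips.
Bearing (0.3125 in plate, F_u = 70 ksi): end bolts L_c = 2 − 1.125/2 = 1.4375, R_n = min(1.2×1.4375×0.3125×70, 2.4×1×0.3125×70) = 37.734 kips/bolt; interior L_c = 3 − 1.125 = 1.875, R_n = 49.219 kips/bolt. φR_n = 0.75 × (1×37.734 + 2×49.219) = 102.1 kips.
Tension yield (gross): A_g = 8.4375×0.3125 = 2.6367 in². φR_n = 0.90 × 50 × 2.6367 = 118.7 kips.
Governing: min(120.2, 102.1, 118.7) = 102.1 kips → bearing.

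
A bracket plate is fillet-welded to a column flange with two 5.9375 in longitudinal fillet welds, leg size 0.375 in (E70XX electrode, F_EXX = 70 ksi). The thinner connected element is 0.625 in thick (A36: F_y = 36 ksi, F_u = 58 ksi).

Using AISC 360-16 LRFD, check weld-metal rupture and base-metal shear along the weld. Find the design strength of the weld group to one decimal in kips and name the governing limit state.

Weld metal: throat = 0.707×0.375 = 0.26513 in, L = 2×5.9375 = 11.875 in. φR_n = 0.75 × 0.6 × 70 × 0.26513 × 11.875 = 99.2 kips.
Base metal shear (0.625 in plate): yield φR_n = 1.0×0.6×36×0.625×11.875 = 160.3 kips; rupture φR_n = 0.75×0.6×58×0.625×11.875 = 193.7 kips; take 160.3 kips (yield).
Governing: min(99.2, 160.3) = 99.2 kips → weld metal.

99.2 kips (weld metal governs)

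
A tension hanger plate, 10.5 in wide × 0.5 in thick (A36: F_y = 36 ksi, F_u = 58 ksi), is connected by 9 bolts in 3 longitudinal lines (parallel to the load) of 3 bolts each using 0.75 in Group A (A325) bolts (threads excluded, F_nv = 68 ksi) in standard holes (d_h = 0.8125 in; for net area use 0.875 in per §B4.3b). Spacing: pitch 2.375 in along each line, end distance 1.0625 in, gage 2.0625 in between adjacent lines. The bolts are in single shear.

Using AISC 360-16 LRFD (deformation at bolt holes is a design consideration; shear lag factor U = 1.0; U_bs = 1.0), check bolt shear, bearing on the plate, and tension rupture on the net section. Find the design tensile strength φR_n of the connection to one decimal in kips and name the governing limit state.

Bolt shear: A_b = π(0.75)²/4 = 0.44179 in². φR_n = 0.75 × 68 × 0.44179 × 9 × 1 = 202.8 kips.
Bearing (0.5 in plate, F_u = 58 ksi): end bolts L_c = 1.0625 − 0.8125/2 = 0.65625, R_n = min(1.2×0.65625×0.5×58, 2.4×0.75×0.5×58) = 22.838 kips/bolt; interior L_c = 2.375 − 0.8125 = 1.5625, R_n = 52.2 kips/bolt. φR_n = 0.75 × (3×22.838 + 6×52.2) = 286.3 kips.
Tension rupture (net): A_n = (10.5 − 3×0.875)×0.5 = 3.9375 in² (U = 1.0, A_e = A_n). φR_n = 0.75 × 58 × 3.9375 = 171.3 kips.
Governing: min(202.8, 286.3, 171.3) = 171.3 kips → net-section rupture.

171.3 kips (net-section rupture governs)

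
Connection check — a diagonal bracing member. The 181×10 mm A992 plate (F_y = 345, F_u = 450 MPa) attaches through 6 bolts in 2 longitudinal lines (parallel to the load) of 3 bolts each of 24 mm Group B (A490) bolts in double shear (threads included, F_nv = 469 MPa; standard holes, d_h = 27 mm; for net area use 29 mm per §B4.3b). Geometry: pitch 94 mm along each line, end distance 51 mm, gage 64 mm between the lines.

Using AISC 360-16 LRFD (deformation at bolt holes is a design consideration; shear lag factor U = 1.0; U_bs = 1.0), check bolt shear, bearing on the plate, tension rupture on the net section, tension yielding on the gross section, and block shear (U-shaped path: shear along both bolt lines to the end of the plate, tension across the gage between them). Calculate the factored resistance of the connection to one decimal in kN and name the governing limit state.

Bolt shear: A_b = π(24)²/4 = 452.39 mm². φR_n = 0.75 × 469 × 452.39 × 6 × 2 = 1909.5 kN.
Bearing (10 mm plate, F_u = 450 MPa): end bolts L_c = 51 − 27/2 = 37.5, R_n = min(1.2×37.5×10×450, 2.4×24×10×450) = 202.5 kN/bolt; interior L_c = 94 − 27 = 67, R_n = 259.2 kN/bolt. φR_n = 0.75 × (2×202.5 + 4×259.2) = 1081.4 kN.
Tension rupture (net): A_n = (181 − 2×29)×10 = 1230 mm² (U = 1.0, A_e = A_n). φR_n = 0.75 × 450 × 1230 = 415.1 kN.
Tension yield (gross): A_g = 181×10 = 1810 mm². φR_n = 0.90 × 345 × 1810 = 562.0 kN.
Block shear: shear path 2×[51+2×94] = 2×239 mm, A_gv = 4780, A_nv = 2×(239 − 2.5×29)×10 = 3330 mm²; tension across gage: (64 − 1×29)×10 = 350 mm². R_n = min(0.6×450×3330, 0.6×345×4780) + 1.0×450×350 = min(899.1, 989.46) + 157.5 = 1056.6 kN. φR_n = 0.75 × 1056.6 = 792.5 kN.
Governing: min(1909.5, 1081.4, 415.1, 562.0, 792.5) = 415.1 kN → net-section rupture.

415.1 kN (net-section rupture governs)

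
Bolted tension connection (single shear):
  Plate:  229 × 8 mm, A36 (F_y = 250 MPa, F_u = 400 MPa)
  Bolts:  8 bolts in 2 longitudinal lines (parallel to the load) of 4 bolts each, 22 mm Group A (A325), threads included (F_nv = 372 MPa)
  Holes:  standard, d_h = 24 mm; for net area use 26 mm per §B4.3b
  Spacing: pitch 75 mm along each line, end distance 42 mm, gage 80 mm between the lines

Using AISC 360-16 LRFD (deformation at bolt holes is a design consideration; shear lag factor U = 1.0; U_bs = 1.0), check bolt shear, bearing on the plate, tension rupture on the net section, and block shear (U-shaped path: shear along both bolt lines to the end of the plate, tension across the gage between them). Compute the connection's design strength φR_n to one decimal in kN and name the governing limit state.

424.8 kN (net-section rupture governs)

Bolt shear: A_b = π(22)²/4 = 380.13 mm². φR_n = 0.75 × 372 × 380.13 × 8 × 1 = 848.5 kN.
Bearing (8 mm plate, F_u = 400 MPa): end bolts L_c = 42 − 24/2 = 30, R_n = min(1.2×30×8×400, 2.4×22×8×400) = 115.2 kN/bolt; interior L_c = 75 − 24 = 51, R_n = 168.96 kN/bolt. φR_n = 0.75 × (2×115.2 + 6×168.96) = 933.1 kN.
Tension rupture (net): A_n = (229 − 2×26)×8 = 1416 mm² (U = 1.0, A_e = A_n). φR_n = 0.75 × 400 × 1416 = 424.8 kN.
Block shear: shear path 2×[42+3×75] = 2×267 mm, A_gv = 4272, A_nv = 2×(267 − 3.5×26)×8 = 2816 mm²; tension across gage: (80 − 1×26)×8 = 432 mm². R_n = min(0.6×400×2816, 0.6×250×4272) + 1.0×400×432 = min(675.84, 640.8) + 172.8 = 813.6 kN. φR_n = 0.75 × 813.6 = 610.2 kN.
Governing: min(848.5, 933.1, 424.8, 610.2) = 424.8 kN → net-section rupture.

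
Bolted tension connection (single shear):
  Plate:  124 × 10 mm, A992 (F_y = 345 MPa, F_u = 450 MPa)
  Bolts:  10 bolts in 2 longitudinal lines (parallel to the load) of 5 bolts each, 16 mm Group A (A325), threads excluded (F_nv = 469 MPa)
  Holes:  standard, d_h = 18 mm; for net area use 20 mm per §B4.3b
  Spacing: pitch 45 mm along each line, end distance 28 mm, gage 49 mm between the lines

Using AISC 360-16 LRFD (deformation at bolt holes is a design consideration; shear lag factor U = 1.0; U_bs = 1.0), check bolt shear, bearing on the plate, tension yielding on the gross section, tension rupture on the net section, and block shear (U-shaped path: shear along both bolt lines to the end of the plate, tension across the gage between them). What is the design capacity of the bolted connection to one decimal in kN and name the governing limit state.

283.5 kN (net-section rupture governs)

Bolt shear: A_b = π(16)²/4 = 201.06 mm². φR_n = 0.75 × 469 × 201.06 × 10 × 1 = 707.2 kN.
Bearing (10 mm plate, F_u = 450 MPa): end bolts L_c = 28 − 18/2 = 19, R_n = min(1.2×19×10×450, 2.4×16×10×450) = 102.6 kN/bolt; interior L_c = 45 − 18 = 27, R_n = 145.8 kN/bolt. φR_n = 0.75 × (2×102.6 + 8×145.8) = 1028.7 kN.
Tension yield (gross): A_g = 124×10 = 1240 mm². φR_n = 0.90 × 345 × 1240 = 385.0 kN.
Tension rupture (net): A_n = (124 − 2×20)×10 = 840 mm² (U = 1.0, A_e = A_n). φR_n = 0.75 × 450 × 840 = 283.5 kN.
Block shear: shear path 2×[28+4×45] = 2×208 mm, A_gv = 4160, A_nv = 2×(208 − 4.5×20)×10 = 2360 mm²; tension across gage: (49 − 1×20)×10 = 290 mm². R_n = min(0.6×450×2360, 0.6×345×4160) + 1.0×450×290 = min(637.2, 861.12) + 130.5 = 767.7 kN. φR_n = 0.75 × 767.7 = 575.8 kN.
Governing: min(707.2, 1028.7, 385.0, 283.5, 575.8) = 283.5 kN → net-section rupture.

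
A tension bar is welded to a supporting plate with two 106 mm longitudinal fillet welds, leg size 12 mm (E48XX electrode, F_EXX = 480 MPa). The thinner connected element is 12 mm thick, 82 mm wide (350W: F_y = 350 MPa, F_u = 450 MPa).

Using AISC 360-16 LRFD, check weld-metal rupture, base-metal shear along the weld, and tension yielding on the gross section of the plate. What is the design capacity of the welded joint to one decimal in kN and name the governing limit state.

Weld metal: throat = 0.707×12 = 8.484 mm, L = 2×106 = 212 mm. φR_n = 0.75 × 0.6 × 480 × 8.484 × 212 = 388.5 kN.
Base metal shear (12 mm plate): yield φR_n = 1.0×0.6×350×12×212 = 534.2 kN; rupture φR_n = 0.75×0.6×450×12×212 = 515.2 kN; take 515.2 kN (rupture).
Tension yield (gross): A_g = 82×12 = 984 mm². φR_n = 0.90 × 350 × 984 = 310.0 kN.
Governing: min(388.5, 515.2, 310.0) = 310.0 kN → gross-section yield.

310.0 kN (gross-section yield governs)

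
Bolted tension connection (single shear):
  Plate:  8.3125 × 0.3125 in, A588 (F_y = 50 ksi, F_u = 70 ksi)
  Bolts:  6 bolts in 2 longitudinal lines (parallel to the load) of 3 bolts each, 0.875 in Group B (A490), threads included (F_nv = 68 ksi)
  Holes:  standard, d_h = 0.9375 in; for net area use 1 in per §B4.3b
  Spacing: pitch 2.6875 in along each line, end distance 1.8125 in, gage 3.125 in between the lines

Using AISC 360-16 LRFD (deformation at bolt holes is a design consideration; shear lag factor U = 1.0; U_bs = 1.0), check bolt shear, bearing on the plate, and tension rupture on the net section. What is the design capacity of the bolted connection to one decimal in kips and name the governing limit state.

103.6 kips (net-section rupture governs)

Bolt shear: A_b = π(0.875)²/4 = 0.60132 in². φR_n = 0.75 × 68 × 0.60132 × 6 × 1 = 184.0 kips.
Bearing (0.3125 in plate, F_u = 70 ksi): end bolts L_c = 1.8125 − 0.9375/2 = 1.34375, R_n = min(1.2×1.34375×0.3125×70, 2.4×0.875×0.3125×70) = 35.273 kips/bolt; interior L_c = 2.6875 − 0.9375 = 1.75, R_n = 45.938 kips/bolt. φR_n = 0.75 × (2×35.273 + 4×45.938) = 190.7 kips.
Tension rupture (net): A_n = (8.3125 − 2×1)×0.3125 = 1.9727 in² (U = 1.0, A_e = A_n). φR_n = 0.75 × 70 × 1.9727 = 103.6 kips.
Governing: min(184.0, 190.7, 103.6) = 103.6 kips → net-section rupture.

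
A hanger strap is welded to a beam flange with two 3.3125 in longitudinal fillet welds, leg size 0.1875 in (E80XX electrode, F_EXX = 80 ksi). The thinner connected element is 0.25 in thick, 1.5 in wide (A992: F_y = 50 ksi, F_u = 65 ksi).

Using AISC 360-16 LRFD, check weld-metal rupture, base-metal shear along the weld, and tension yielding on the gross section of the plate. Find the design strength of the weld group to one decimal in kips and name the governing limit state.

16.9 kips (gross-section yield governs)

Weld metal: throat = 0.707×0.1875 = 0.13256 in, L = 2×3.3125 = 6.625 in. φR_n = 0.75 × 0.6 × 80 × 0.13256 × 6.625 = 31.6 kips.
Base metal shear (0.25 in plate): yield φR_n = 1.0×0.6×50×0.25×6.625 = 49.7 kips; rupture φR_n = 0.75×0.6×65×0.25×6.625 = 48.4 kips; take 48.4 kips (rupture).
Tension yield (gross): A_g = 1.5×0.25 = 0.375 in². φR_n = 0.90 × 50 × 0.375 = 16.9 kips.
Governing: min(31.6, 48.4, 16.9) = 16.9 kips → gross-section yield.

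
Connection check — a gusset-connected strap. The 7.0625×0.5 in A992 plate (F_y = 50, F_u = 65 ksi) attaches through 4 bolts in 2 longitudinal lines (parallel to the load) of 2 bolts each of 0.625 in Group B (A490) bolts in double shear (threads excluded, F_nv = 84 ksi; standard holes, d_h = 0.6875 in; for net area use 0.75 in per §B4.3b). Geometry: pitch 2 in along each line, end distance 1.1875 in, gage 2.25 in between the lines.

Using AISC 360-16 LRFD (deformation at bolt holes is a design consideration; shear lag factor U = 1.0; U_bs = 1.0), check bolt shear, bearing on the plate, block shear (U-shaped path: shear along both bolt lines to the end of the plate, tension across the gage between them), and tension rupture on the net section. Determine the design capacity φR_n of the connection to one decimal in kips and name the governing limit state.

96.9 kips (block shear governs)

Bolt shear: A_b = π(0.625)²/4 = 0.3068 in². φR_n = 0.75 × 84 × 0.3068 × 4 × 2 = 154.6 kips.
Bearing (0.5 in plate, F_u = 65 ksi): end bolts L_c = 1.1875 − 0.6875/2 = 0.84375, R_n = min(1.2×0.84375×0.5×65, 2.4×0.625×0.5×65) = 32.906 kips/bolt; interior L_c = 2 − 0.6875 = 1.3125, R_n = 48.75 kips/bolt. φR_n = 0.75 × (2×32.906 + 2×48.75) = 122.5 kips.
Block shear: shear path 2×[1.1875+1×2] = 2×3.1875 in, A_gv = 3.1875, A_nv = 2×(3.1875 − 1.5×0.75)×0.5 = 2.0625 in²; tension across gage: (2.25 − 1×0.75)×0.5 = 0.75 in². R_n = min(0.6×65×2.0625, 0.6×50×3.1875) + 1.0×65×0.75 = min(80.438, 95.625) + 48.75 = 129.19 kips. φR_n = 0.75 × 129.19 = 96.9 kips.
Tension rupture (net): A_n = (7.0625 − 2×0.75)×0.5 = 2.7813 in² (U = 1.0, A_e = A_n). φR_n = 0.75 × 65 × 2.7813 = 135.6 kips.
Governing: min(154.6, 122.5, 96.9, 135.6) = 96.9 kips → block shear.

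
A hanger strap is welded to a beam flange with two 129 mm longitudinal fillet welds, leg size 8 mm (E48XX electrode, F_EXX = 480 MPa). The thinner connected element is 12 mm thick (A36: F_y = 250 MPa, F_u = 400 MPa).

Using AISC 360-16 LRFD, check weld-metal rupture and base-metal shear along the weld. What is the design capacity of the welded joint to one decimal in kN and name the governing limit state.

315.2 kN (weld metal governs)

Weld metal: throat = 0.707×8 = 5.656 mm, L = 2×129 = 258 mm. φR_n = 0.75 × 0.6 × 480 × 5.656 × 258 = 315.2 kN.
Base metal shear (12 mm plate): yield φR_n = 1.0×0.6×250×12×258 = 464.4 kN; rupture φR_n = 0.75×0.6×400×12×258 = 557.3 kN; take 464.4 kN (yield).
Governing: min(315.2, 464.4) = 315.2 kN → weld metal.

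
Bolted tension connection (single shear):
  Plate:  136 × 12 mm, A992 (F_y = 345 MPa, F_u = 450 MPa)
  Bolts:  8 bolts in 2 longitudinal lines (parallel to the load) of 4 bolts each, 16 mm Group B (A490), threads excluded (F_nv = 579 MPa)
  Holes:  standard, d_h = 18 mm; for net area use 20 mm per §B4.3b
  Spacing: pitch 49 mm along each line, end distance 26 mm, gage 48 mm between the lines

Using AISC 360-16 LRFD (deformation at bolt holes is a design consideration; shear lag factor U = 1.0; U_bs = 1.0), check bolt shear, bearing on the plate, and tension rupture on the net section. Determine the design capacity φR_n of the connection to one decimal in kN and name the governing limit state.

388.8 kN (net-section rupture governs)

Bolt shear: A_b = π(16)²/4 = 201.06 mm². φR_n = 0.75 × 579 × 201.06 × 8 × 1 = 698.5 kN.
Bearing (12 mm plate, F_u = 450 MPa): end bolts L_c = 26 − 18/2 = 17, R_n = min(1.2×17×12×450, 2.4×16×12×450) = 110.16 kN/bolt; interior L_c = 49 − 18 = 31, R_n = 200.88 kN/bolt. φR_n = 0.75 × (2×110.16 + 6×200.88) = 1069.2 kN.
Tension rupture (net): A_n = (136 − 2×20)×12 = 1152 mm² (U = 1.0, A_e = A_n). φR_n = 0.75 × 450 × 1152 = 388.8 kN.
Governing: min(698.5, 1069.2, 388.8) = 388.8 kN → net-section rupture.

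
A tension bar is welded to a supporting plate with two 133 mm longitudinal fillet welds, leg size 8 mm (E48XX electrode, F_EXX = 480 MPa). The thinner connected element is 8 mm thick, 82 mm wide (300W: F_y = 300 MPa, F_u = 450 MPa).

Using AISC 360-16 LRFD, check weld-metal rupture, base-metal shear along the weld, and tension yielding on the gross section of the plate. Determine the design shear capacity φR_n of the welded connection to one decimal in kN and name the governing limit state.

Weld metal: throat = 0.707×8 = 5.656 mm, L = 2×133 = 266 mm. φR_n = 0.75 × 0.6 × 480 × 5.656 × 266 = 325.0 kN.
Base metal shear (8 mm plate): yield φR_n = 1.0×0.6×300×8×266 = 383.0 kN; rupture φR_n = 0.75×0.6×450×8×266 = 430.9 kN; take 383.0 kN (yield).
Tension yield (gross): A_g = 82×8 = 656 mm². φR_n = 0.90 × 300 × 656 = 177.1 kN.
Governing: min(325.0, 383.0, 177.1) = 177.1 kN → gross-section yield.

177.1 kN (gross-section yield governs)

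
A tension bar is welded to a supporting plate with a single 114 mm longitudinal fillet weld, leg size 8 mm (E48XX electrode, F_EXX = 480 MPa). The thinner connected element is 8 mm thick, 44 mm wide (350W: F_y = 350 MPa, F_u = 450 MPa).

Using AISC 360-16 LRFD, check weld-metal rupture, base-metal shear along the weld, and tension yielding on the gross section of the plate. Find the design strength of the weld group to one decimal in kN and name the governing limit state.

110.9 kN (gross-section yield governs)

Weld metal: throat = 0.707×8 = 5.656 mm, L = 114 mm. φR_n = 0.75 × 0.6 × 480 × 5.656 × 114 = 139.3 kN.
Base metal shear (8 mm plate): yield φR_n = 1.0×0.6×350×8×114 = 191.5 kN; rupture φR_n = 0.75×0.6×450×8×114 = 184.7 kN; take 184.7 kN (rupture).
Tension yield (gross): A_g = 44×8 = 352 mm². φR_n = 0.90 × 350 × 352 = 110.9 kN.
Governing: min(139.3, 184.7, 110.9) = 110.9 kN → gross-section yield.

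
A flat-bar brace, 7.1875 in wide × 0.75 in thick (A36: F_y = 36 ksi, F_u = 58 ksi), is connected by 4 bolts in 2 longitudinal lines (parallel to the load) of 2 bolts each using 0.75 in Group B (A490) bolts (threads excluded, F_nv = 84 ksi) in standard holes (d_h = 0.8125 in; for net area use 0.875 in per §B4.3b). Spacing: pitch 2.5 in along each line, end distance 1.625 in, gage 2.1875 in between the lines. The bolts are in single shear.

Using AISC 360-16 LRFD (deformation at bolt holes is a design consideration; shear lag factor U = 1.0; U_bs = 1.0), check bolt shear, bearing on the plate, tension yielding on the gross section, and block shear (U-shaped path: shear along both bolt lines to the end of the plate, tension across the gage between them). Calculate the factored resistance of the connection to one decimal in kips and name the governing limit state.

Bolt shear: A_b = π(0.75)²/4 = 0.44179 in². φR_n = 0.75 × 84 × 0.44179 × 4 × 1 = 111.3 kips.
Bearing (0.75 in plate, F_u = 58 ksi): end bolts L_c = 1.625 − 0.8125/2 = 1.21875, R_n = min(1.2×1.21875×0.75×58, 2.4×0.75×0.75×58) = 63.619 kips/bolt; interior L_c = 2.5 − 0.8125 = 1.6875, R_n = 78.3 kips/bolt. φR_n = 0.75 × (2×63.619 + 2×78.3) = 212.9 kips.
Tension yield (gross): A_g = 7.1875×0.75 = 5.3906 in². φR_n = 0.90 × 36 × 5.3906 = 174.7 kips.
Block shear: shear path 2×[1.625+1×2.5] = 2×4.125 in, A_gv = 6.1875, A_nv = 2×(4.125 − 1.5×0.875)×0.75 = 4.2188 in²; tension across gage: (2.1875 − 1×0.875)×0.75 = 0.98438 in². R_n = min(0.6×58×4.2188, 0.6×36×6.1875) + 1.0×58×0.98438 = min(146.81, 133.65) + 57.094 = 190.74 kips. φR_n = 0.75 × 190.74 = 143.1 kips.
Governing: min(111.3, 212.9, 174.7, 143.1) = 111.3 kips → bolt shear.

111.3 kips (bolt shear governs)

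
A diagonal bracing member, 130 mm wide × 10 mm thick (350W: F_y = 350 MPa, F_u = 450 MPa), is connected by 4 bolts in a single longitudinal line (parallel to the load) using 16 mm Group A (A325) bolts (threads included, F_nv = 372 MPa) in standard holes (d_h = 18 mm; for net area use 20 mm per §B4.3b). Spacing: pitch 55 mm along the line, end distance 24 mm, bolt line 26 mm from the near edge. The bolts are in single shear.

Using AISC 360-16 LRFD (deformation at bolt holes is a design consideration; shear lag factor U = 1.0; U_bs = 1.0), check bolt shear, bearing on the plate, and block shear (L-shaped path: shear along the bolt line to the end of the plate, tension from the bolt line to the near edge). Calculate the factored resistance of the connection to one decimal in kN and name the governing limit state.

Bolt shear: A_b = π(16)²/4 = 201.06 mm². φR_n = 0.75 × 372 × 201.06 × 4 × 1 = 224.4 kN.
Bearing (10 mm plate, F_u = 450 MPa): end bolts L_c = 24 − 18/2 = 15, R_n = min(1.2×15×10×450, 2.4×16×10×450) = 81 kN/bolt; interior L_c = 55 − 18 = 37, R_n = 172.8 kN/bolt. φR_n = 0.75 × (1×81 + 3×172.8) = 449.6 kN.
Block shear: shear path 1×[24+3×55] = 1×189 mm, A_gv = 1890, A_nv = 1×(189 − 3.5×20)×10 = 1190 mm²; tension to near edge: (26 − 0.5×20)×10 = 160 mm². R_n = min(0.6×450×1190, 0.6×350×1890) + 1.0×450×160 = min(321.3, 396.9) + 72 = 393.3 kN. φR_n = 0.75 × 393.3 = 295.0 kN.
Governing: min(224.4, 449.6, 295.0) = 224.4 kN → bolt shear.

224.4 kN (bolt shear governs)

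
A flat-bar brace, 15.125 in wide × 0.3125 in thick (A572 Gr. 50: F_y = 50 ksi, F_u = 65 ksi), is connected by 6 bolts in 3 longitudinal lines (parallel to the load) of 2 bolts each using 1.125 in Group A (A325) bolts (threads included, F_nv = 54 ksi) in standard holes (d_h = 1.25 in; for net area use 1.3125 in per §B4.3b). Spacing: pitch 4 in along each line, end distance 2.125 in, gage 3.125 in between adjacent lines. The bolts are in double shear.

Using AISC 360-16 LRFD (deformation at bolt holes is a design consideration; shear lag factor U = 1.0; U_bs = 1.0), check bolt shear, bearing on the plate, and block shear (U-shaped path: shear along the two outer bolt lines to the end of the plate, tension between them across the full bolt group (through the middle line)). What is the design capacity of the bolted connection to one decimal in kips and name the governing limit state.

Bolt shear: A_b = π(1.125)²/4 = 0.99402 in². φR_n = 0.75 × 54 × 0.99402 × 6 × 2 = 483.1 kips.
Bearing (0.3125 in plate, F_u = 65 ksi): end bolts L_c = 2.125 − 1.25/2 = 1.5, R_n = min(1.2×1.5×0.3125×65, 2.4×1.125×0.3125×65) = 36.563 kips/bolt; interior L_c = 4 − 1.25 = 2.75, R_n = 54.844 kips/bolt. φR_n = 0.75 × (3×36.563 + 3×54.844) = 205.7 kips.
Block shear: shear path 2×[2.125+1×4] = 2×6.125 in, A_gv = 3.8281, A_nv = 2×(6.125 − 1.5×1.3125)×0.3125 = 2.5977 in²; tension across gage: (6.25 − 2×1.3125)×0.3125 = 1.1328 in². R_n = min(0.6×65×2.5977, 0.6×50×3.8281) + 1.0×65×1.1328 = min(101.31, 114.84) + 73.632 = 174.94 kips. φR_n = 0.75 × 174.94 = 131.2 kips.
Governing: min(483.1, 205.7, 131.2) = 131.2 kips → block shear.

131.2 kips (block shear governs)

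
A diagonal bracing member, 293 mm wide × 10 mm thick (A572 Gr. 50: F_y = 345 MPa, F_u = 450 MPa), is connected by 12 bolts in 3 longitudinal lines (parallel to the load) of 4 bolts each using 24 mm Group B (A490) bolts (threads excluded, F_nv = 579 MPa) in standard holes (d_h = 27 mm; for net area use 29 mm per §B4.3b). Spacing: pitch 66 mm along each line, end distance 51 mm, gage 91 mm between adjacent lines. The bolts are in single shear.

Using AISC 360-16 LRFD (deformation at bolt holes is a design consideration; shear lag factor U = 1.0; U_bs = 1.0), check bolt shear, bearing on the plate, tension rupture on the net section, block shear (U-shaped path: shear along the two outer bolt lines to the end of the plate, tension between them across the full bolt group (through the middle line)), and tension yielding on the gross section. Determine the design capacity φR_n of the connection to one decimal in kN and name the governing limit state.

Bolt shear: A_b = π(24)²/4 = 452.39 mm². φR_n = 0.75 × 579 × 452.39 × 12 × 1 = 2357.4 kN.
Bearing (10 mm plate, F_u = 450 MPa): end bolts L_c = 51 − 27/2 = 37.5, R_n = min(1.2×37.5×10×450, 2.4×24×10×450) = 202.5 kN/bolt; interior L_c = 66 − 27 = 39, R_n = 210.6 kN/bolt. φR_n = 0.75 × (3×202.5 + 9×210.6) = 1877.2 kN.
Tension rupture (net): A_n = (293 − 3×29)×10 = 2060 mm² (U = 1.0, A_e = A_n). φR_n = 0.75 × 450 × 2060 = 695.3 kN.
Block shear: shear path 2×[51+3×66] = 2×249 mm, A_gv = 4980, A_nv = 2×(249 − 3.5×29)×10 = 2950 mm²; tension across gage: (182 − 2×29)×10 = 1240 mm². R_n = min(0.6×450×2950, 0.6×345×4980) + 1.0×450×1240 = min(796.5, 1030.9) + 558 = 1354.5 kN. φR_n = 0.75 × 1354.5 = 1015.9 kN.
Tension yield (gross): A_g = 293×10 = 2930 mm². φR_n = 0.90 × 345 × 2930 = 909.8 kN.
Governing: min(2357.4, 1877.2, 695.3, 1015.9, 909.8) = 695.3 kN → net-section rupture.

695.3 kN (net-section rupture governs)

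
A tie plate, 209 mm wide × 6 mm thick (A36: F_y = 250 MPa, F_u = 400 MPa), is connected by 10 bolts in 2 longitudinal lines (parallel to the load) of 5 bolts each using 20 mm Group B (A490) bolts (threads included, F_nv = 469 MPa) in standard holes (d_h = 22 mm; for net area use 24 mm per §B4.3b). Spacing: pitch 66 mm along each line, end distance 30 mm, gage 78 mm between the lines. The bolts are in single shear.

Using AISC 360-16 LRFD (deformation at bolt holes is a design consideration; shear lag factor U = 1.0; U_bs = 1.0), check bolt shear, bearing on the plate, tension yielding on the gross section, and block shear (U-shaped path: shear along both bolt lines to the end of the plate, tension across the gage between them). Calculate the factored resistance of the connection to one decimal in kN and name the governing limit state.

282.2 kN (gross-section yield governs)

Bolt shear: A_b = π(20)²/4 = 314.16 mm². φR_n = 0.75 × 469 × 314.16 × 10 × 1 = 1105.1 kN.
Bearing (6 mm plate, F_u = 400 MPa): end bolts L_c = 30 − 22/2 = 19, R_n = min(1.2×19×6×400, 2.4×20×6×400) = 54.72 kN/bolt; interior L_c = 66 − 22 = 44, R_n = 115.2 kN/bolt. φR_n = 0.75 × (2×54.72 + 8×115.2) = 773.3 kN.
Tension yield (gross): A_g = 209×6 = 1254 mm². φR_n = 0.90 × 250 × 1254 = 282.2 kN.
Block shear: shear path 2×[30+4×66] = 2×294 mm, A_gv = 3528, A_nv = 2×(294 − 4.5×24)×6 = 2232 mm²; tension across gage: (78 − 1×24)×6 = 324 mm². R_n = min(0.6×400×2232, 0.6×250×3528) + 1.0×400×324 = min(535.68, 529.2) + 129.6 = 658.8 kN. φR_n = 0.75 × 658.8 = 494.1 kN.
Governing: min(1105.1, 773.3, 282.2, 494.1) = 282.2 kN → gross-section yield.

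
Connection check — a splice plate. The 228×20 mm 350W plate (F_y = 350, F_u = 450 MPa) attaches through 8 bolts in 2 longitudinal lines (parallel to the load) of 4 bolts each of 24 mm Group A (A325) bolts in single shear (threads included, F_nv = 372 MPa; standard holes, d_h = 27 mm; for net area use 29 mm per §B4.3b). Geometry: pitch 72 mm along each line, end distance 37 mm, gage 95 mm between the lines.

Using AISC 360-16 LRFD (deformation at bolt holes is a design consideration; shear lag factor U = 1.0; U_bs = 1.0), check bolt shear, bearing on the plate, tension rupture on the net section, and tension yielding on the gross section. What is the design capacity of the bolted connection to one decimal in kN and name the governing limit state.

1009.7 kN (bolt shear governs)

Bolt shear: A_b = π(24)²/4 = 452.39 mm². φR_n = 0.75 × 372 × 452.39 × 8 × 1 = 1009.7 kN.
Bearing (20 mm plate, F_u = 450 MPa): end bolts L_c = 37 − 27/2 = 23.5, R_n = min(1.2×23.5×20×450, 2.4×24×20×450) = 253.8 kN/bolt; interior L_c = 72 − 27 = 45, R_n = 486 kN/bolt. φR_n = 0.75 × (2×253.8 + 6×486) = 2567.7 kN.
Tension rupture (net): A_n = (228 − 2×29)×20 = 3400 mm² (U = 1.0, A_e = A_n). φR_n = 0.75 × 450 × 3400 = 1147.5 kN.
Tension yield (gross): A_g = 228×20 = 4560 mm². φR_n = 0.90 × 350 × 4560 = 1436.4 kN.
Governing: min(1009.7, 2567.7, 1147.5, 1436.4) = 1009.7 kN → bolt shear.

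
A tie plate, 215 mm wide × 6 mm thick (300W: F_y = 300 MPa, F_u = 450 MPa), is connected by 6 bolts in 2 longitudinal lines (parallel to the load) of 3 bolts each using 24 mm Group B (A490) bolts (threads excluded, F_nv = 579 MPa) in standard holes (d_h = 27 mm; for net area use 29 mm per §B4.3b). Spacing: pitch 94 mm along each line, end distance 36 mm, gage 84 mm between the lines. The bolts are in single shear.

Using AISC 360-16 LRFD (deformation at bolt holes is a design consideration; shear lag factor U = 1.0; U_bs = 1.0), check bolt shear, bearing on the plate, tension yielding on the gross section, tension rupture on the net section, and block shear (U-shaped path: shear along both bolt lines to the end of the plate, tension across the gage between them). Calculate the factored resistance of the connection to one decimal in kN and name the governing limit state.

317.9 kN (net-section rupture governs)

Bolt shear: A_b = π(24)²/4 = 452.39 mm². φR_n = 0.75 × 579 × 452.39 × 6 × 1 = 1178.7 kN.
Bearing (6 mm plate, F_u = 450 MPa): end bolts L_c = 36 − 27/2 = 22.5, R_n = min(1.2×22.5×6×450, 2.4×24×6×450) = 72.9 kN/bolt; interior L_c = 94 − 27 = 67, R_n = 155.52 kN/bolt. φR_n = 0.75 × (2×72.9 + 4×155.52) = 575.9 kN.
Tension yield (gross): A_g = 215×6 = 1290 mm². φR_n = 0.90 × 300 × 1290 = 348.3 kN.
Tension rupture (net): A_n = (215 − 2×29)×6 = 942 mm² (U = 1.0, A_e = A_n). φR_n = 0.75 × 450 × 942 = 317.9 kN.
Block shear: shear path 2×[36+2×94] = 2×224 mm, A_gv = 2688, A_nv = 2×(224 − 2.5×29)×6 = 1818 mm²; tension across gage: (84 − 1×29)×6 = 330 mm². R_n = min(0.6×450×1818, 0.6×300×2688) + 1.0×450×330 = min(490.86, 483.84) + 148.5 = 632.34 kN. φR_n = 0.75 × 632.34 = 474.3 kN.
Governing: min(1178.7, 575.9, 348.3, 317.9, 474.3) = 317.9 kN → net-section rupture.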